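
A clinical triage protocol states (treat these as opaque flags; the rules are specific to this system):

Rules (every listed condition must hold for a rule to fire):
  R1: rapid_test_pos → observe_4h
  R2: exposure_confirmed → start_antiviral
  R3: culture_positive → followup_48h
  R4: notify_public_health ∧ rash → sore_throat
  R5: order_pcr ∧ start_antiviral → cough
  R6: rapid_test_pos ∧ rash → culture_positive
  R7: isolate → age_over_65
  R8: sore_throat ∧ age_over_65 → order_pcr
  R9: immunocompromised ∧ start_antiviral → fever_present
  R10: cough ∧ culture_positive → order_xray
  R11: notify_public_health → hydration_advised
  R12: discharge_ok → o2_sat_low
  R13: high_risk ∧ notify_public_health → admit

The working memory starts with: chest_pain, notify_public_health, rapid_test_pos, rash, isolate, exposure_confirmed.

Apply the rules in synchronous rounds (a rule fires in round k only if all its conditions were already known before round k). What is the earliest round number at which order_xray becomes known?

4

Round 1 fires R1, R2, R4, R6, R7, R11, giving observe_4h, start_antiviral, sore_throat, culture_positive, age_over_65, hydration_advised.
Round 2 fires R3, R8, giving followup_48h, order_pcr.
Round 3 fires R5, giving cough.
Round 4 fires R10, giving order_xray.
order_xray first appears in round 4.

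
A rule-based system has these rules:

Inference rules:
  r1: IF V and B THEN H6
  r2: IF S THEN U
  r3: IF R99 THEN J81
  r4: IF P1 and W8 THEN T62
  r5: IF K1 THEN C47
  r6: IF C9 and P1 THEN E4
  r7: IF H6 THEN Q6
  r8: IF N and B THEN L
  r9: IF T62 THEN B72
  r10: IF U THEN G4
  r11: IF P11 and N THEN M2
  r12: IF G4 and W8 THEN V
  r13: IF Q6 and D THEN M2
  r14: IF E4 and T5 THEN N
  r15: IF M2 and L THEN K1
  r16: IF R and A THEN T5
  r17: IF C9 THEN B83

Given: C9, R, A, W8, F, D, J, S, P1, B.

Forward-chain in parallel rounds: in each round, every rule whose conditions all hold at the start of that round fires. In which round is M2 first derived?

[1] r2 [IF S THEN U]; r4 [IF P1 and W8 THEN T62]; r6 [IF C9 and P1 THEN E4]; r16 [IF R and A THEN T5]; r17 [IF C9 THEN B83]. ⇒ new: U, T62, E4, T5, B83.
[2] r9 [IF T62 THEN B72]; r10 [IF U THEN G4]; r14 [IF E4 and T5 THEN N]. ⇒ new: B72, G4, N.
[3] r8 [IF N and B THEN L]; r12 [IF G4 and W8 THEN V]. ⇒ new: L, V.
[4] r1 [IF V and B THEN H6]. ⇒ new: H6.
[5] r7 [IF H6 THEN Q6]. ⇒ new: Q6.
[6] r13 [IF Q6 and D THEN M2]. ⇒ new: M2.
M2 first appears in round 6.

6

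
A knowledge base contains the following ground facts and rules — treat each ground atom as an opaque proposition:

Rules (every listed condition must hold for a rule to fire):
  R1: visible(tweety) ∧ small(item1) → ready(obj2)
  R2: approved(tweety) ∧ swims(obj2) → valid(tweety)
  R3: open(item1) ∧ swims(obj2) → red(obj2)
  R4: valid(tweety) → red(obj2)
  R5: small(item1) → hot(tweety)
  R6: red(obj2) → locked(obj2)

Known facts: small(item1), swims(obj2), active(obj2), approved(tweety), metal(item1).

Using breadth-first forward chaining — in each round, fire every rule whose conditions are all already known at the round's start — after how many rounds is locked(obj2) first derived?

[1] R2 [approved(tweety) ∧ swims(obj2) → valid(tweety)]; R5 [small(item1) → hot(tweety)]. ⇒ new: valid(tweety), hot(tweety).
[2] R4 [valid(tweety) → red(obj2)]. ⇒ new: red(obj2).
[3] R6 [red(obj2) → locked(obj2)]. ⇒ new: locked(obj2).
locked(obj2) first appears in round 3.

3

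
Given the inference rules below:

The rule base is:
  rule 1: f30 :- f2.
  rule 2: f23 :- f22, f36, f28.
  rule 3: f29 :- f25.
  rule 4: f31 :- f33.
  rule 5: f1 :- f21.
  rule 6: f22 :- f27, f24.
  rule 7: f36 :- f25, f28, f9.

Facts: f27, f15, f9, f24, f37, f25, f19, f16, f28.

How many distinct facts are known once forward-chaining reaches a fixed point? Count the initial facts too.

[1] rule 3 [f29 :- f25.]; rule 6 [f22 :- f27, f24.]; rule 7 [f36 :- f25, f28, f9.]. ⇒ new: f29, f22, f36.
[2] rule 2 [f23 :- f22, f36, f28.]. ⇒ new: f23.
Closure: {f15, f16, f19, f22, f23, f24, f25, f27, f28, f29, f36, f37, f9} — 13 facts.

13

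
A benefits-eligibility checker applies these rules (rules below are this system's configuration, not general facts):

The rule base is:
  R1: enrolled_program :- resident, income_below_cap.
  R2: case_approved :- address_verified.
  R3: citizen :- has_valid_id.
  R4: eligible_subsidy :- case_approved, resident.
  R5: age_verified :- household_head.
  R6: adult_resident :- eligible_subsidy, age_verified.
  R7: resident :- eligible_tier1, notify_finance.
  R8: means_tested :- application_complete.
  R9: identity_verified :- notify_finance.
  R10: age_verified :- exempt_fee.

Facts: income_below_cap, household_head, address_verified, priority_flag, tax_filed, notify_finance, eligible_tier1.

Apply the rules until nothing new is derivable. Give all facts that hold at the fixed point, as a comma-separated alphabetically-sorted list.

Round 1: R2 [case_approved :- address_verified.]; R5 [age_verified :- household_head.]; R7 [resident :- eligible_tier1, notify_finance.]; R9 [identity_verified :- notify_finance.]. Adds case_approved, age_verified, resident, identity_verified.
Round 2: R1 [enrolled_program :- resident, income_below_cap.]; R4 [eligible_subsidy :- case_approved, resident.]. Adds enrolled_program, eligible_subsidy.
Round 3: R6 [adult_resident :- eligible_subsidy, age_verified.]. Adds adult_resident.

address_verified, adult_resident, age_verified, case_approved, eligible_subsidy, eligible_tier1, enrolled_program, household_head, identity_verified, income_below_cap, notify_finance, priority_flag, resident, tax_filed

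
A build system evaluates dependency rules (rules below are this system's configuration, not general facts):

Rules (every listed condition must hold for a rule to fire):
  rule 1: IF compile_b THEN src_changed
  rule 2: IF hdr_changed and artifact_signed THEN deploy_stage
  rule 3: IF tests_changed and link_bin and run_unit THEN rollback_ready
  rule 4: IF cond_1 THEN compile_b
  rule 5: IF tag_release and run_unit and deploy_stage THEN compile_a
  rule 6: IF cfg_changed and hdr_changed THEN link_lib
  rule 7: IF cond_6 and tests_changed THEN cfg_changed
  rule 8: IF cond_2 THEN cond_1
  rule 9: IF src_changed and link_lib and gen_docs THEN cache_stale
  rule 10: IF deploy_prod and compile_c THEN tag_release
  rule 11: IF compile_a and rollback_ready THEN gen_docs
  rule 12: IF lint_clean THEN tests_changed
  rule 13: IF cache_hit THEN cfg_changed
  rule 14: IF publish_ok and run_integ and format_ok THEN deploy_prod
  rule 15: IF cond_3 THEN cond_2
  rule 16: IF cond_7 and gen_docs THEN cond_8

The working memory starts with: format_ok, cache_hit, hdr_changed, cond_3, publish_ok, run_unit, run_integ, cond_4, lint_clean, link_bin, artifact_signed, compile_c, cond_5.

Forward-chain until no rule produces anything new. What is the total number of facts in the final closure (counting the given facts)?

27

Round 1: rule 2 [IF hdr_changed and artifact_signed THEN deploy_stage]; rule 12 [IF lint_clean THEN tests_changed]; rule 13 [IF cache_hit THEN cfg_changed]; rule 14 [IF publish_ok and run_integ and format_ok THEN deploy_prod]; rule 15 [IF cond_3 THEN cond_2]. Adds deploy_stage, tests_changed, cfg_changed, deploy_prod, cond_2.
Round 2: rule 3 [IF tests_changed and link_bin and run_unit THEN rollback_ready]; rule 6 [IF cfg_changed and hdr_changed THEN link_lib]; rule 8 [IF cond_2 THEN cond_1]; rule 10 [IF deploy_prod and compile_c THEN tag_release]. Adds rollback_ready, link_lib, cond_1, tag_release.
Round 3: rule 4 [IF cond_1 THEN compile_b]; rule 5 [IF tag_release and run_unit and deploy_stage THEN compile_a]. Adds compile_b, compile_a.
Round 4: rule 1 [IF compile_b THEN src_changed]; rule 11 [IF compile_a and rollback_ready THEN gen_docs]. Adds src_changed, gen_docs.
Round 5: rule 9 [IF src_changed and link_lib and gen_docs THEN cache_stale]. Adds cache_stale.
Closure: {artifact_signed, cache_hit, cache_stale, cfg_changed, compile_a, compile_b, compile_c, cond_1, cond_2, cond_3, cond_4, cond_5, deploy_prod, deploy_stage, format_ok, gen_docs, hdr_changed, link_bin, link_lib, lint_clean, publish_ok, rollback_ready, run_integ, run_unit, src_changed, tag_release, tests_changed} — 27 facts.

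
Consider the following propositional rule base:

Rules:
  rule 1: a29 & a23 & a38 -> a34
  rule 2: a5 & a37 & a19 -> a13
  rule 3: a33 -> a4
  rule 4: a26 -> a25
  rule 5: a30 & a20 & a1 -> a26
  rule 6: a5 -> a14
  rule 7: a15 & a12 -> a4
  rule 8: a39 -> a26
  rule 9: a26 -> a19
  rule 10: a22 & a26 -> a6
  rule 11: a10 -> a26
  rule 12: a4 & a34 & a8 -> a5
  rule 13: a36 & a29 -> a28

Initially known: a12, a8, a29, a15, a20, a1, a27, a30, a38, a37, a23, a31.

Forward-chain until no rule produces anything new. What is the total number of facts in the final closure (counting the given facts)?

20

Round 1: rule 1 [a29 & a23 & a38 -> a34]; rule 5 [a30 & a20 & a1 -> a26]; rule 7 [a15 & a12 -> a4]. Adds a34, a26, a4.
Round 2: rule 4 [a26 -> a25]; rule 9 [a26 -> a19]; rule 12 [a4 & a34 & a8 -> a5]. Adds a25, a19, a5.
Round 3: rule 2 [a5 & a37 & a19 -> a13]; rule 6 [a5 -> a14]. Adds a13, a14.
Closure: {a1, a12, a13, a14, a15, a19, a20, a23, a25, a26, a27, a29, a30, a31, a34, a37, a38, a4, a5, a8} — 20 facts.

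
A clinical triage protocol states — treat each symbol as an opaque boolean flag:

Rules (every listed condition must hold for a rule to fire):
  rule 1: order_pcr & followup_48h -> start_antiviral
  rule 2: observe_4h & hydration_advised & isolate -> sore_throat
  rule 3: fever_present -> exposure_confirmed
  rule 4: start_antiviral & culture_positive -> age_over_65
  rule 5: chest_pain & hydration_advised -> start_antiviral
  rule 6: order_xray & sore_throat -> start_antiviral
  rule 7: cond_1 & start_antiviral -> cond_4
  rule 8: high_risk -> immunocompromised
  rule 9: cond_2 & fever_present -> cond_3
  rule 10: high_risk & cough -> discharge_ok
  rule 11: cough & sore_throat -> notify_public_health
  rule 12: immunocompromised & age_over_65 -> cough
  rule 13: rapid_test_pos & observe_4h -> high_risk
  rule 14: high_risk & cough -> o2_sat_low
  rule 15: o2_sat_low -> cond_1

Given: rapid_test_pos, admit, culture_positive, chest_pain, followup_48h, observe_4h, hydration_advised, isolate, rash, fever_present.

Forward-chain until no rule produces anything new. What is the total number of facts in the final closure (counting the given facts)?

Round 1: rule 2 [observe_4h & hydration_advised & isolate -> sore_throat]; rule 3 [fever_present -> exposure_confirmed]; rule 5 [chest_pain & hydration_advised -> start_antiviral]; rule 13 [rapid_test_pos & observe_4h -> high_risk]. Adds sore_throat, exposure_confirmed, start_antiviral, high_risk.
Round 2: rule 4 [start_antiviral & culture_positive -> age_over_65]; rule 8 [high_risk -> immunocompromised]. Adds age_over_65, immunocompromised.
Round 3: rule 12 [immunocompromised & age_over_65 -> cough]. Adds cough.
Round 4: rule 10 [high_risk & cough -> discharge_ok]; rule 11 [cough & sore_throat -> notify_public_health]; rule 14 [high_risk & cough -> o2_sat_low]. Adds discharge_ok, notify_public_health, o2_sat_low.
Round 5: rule 15 [o2_sat_low -> cond_1]. Adds cond_1.
Round 6: rule 7 [cond_1 & start_antiviral -> cond_4]. Adds cond_4.
Closure: {admit, age_over_65, chest_pain, cond_1, cond_4, cough, culture_positive, discharge_ok, exposure_confirmed, fever_present, followup_48h, high_risk, hydration_advised, immunocompromised, isolate, notify_public_health, o2_sat_low, observe_4h, rapid_test_pos, rash, sore_throat, start_antiviral} — 22 facts.

22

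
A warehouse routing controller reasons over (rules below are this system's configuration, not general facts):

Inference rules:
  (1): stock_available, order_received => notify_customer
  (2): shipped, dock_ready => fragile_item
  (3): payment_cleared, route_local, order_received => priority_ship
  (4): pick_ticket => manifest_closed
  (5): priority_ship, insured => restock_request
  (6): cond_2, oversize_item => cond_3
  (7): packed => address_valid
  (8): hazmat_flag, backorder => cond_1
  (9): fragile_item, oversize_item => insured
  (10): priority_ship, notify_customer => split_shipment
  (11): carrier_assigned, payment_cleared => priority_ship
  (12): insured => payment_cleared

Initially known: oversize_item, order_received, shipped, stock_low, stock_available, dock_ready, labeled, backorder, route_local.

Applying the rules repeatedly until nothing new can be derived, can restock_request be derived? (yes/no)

Round 1 — (1), (2), derive notify_customer, fragile_item.
Round 2 — (9), derive insured.
Round 3 — (12), derive payment_cleared.
Round 4 — (3), derive priority_ship.
Round 5 — (5), (10), derive restock_request, split_shipment.
restock_request appears in round 5, so it is derivable.

yes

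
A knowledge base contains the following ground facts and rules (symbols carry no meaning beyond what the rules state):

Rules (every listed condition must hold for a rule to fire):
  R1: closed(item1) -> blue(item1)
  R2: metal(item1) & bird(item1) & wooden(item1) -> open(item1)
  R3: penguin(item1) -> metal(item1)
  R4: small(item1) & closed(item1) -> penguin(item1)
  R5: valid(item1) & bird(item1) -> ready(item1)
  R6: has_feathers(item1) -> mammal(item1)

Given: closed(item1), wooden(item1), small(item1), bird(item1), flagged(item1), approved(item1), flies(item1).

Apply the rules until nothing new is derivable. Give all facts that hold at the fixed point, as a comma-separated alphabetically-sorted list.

Round 1: R1 [closed(item1) -> blue(item1)]; R4 [small(item1) & closed(item1) -> penguin(item1)]. New: blue(item1), penguin(item1).
Round 2: R3 [penguin(item1) -> metal(item1)]. New: metal(item1).
Round 3: R2 [metal(item1) & bird(item1) & wooden(item1) -> open(item1)]. New: open(item1).

approved(item1), bird(item1), blue(item1), closed(item1), flagged(item1), flies(item1), metal(item1), open(item1), penguin(item1), small(item1), wooden(item1)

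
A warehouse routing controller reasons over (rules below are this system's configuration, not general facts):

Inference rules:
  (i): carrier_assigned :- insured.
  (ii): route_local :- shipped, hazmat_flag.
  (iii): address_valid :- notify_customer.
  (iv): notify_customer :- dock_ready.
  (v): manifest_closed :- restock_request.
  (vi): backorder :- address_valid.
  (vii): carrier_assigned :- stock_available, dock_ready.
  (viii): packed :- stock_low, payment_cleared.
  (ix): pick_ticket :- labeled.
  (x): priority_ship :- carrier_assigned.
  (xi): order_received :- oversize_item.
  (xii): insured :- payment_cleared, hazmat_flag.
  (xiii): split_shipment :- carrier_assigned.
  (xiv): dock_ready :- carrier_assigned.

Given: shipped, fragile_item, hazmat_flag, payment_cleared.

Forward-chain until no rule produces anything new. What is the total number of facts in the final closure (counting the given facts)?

Round 1: (ii) [route_local :- shipped, hazmat_flag.]; (xii) [insured :- payment_cleared, hazmat_flag.]. New: route_local, insured.
Round 2: (i) [carrier_assigned :- insured.]. New: carrier_assigned.
Round 3: (x) [priority_ship :- carrier_assigned.]; (xiii) [split_shipment :- carrier_assigned.]; (xiv) [dock_ready :- carrier_assigned.]. New: priority_ship, split_shipment, dock_ready.
Round 4: (iv) [notify_customer :- dock_ready.]. New: notify_customer.
Round 5: (iii) [address_valid :- notify_customer.]. New: address_valid.
Round 6: (vi) [backorder :- address_valid.]. New: backorder.
Closure: {address_valid, backorder, carrier_assigned, dock_ready, fragile_item, hazmat_flag, insured, notify_customer, payment_cleared, priority_ship, route_local, shipped, split_shipment} — 13 facts.

13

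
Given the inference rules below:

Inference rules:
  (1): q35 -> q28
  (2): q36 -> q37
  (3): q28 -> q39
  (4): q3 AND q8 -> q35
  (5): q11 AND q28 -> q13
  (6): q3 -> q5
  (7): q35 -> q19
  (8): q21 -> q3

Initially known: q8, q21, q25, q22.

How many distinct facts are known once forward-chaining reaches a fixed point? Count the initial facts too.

10

[1] (8) [q21 -> q3]. ⇒ new: q3.
[2] (4) [q3 AND q8 -> q35]; (6) [q3 -> q5]. ⇒ new: q35, q5.
[3] (1) [q35 -> q28]; (7) [q35 -> q19]. ⇒ new: q28, q19.
[4] (3) [q28 -> q39]. ⇒ new: q39.
Closure: {q19, q21, q22, q25, q28, q3, q35, q39, q5, q8} — 10 facts.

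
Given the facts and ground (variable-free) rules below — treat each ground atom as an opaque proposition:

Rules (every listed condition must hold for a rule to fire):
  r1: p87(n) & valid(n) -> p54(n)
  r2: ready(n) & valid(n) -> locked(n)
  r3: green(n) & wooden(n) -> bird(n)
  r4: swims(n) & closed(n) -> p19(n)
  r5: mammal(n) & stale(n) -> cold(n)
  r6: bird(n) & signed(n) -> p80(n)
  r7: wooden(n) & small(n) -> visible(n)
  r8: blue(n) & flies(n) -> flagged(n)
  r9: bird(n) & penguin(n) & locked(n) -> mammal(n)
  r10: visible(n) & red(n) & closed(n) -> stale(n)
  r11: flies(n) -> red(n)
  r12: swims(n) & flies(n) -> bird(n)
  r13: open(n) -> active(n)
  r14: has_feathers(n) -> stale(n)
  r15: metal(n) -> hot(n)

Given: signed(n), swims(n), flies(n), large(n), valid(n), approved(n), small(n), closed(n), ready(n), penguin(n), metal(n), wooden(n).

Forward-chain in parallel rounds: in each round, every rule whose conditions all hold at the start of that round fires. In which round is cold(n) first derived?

3

[1] r2 [ready(n) & valid(n) -> locked(n)]; r4 [swims(n) & closed(n) -> p19(n)]; r7 [wooden(n) & small(n) -> visible(n)]; r11 [flies(n) -> red(n)]; r12 [swims(n) & flies(n) -> bird(n)]; r15 [metal(n) -> hot(n)]. ⇒ new: locked(n), p19(n), visible(n), red(n), bird(n), hot(n).
[2] r6 [bird(n) & signed(n) -> p80(n)]; r9 [bird(n) & penguin(n) & locked(n) -> mammal(n)]; r10 [visible(n) & red(n) & closed(n) -> stale(n)]. ⇒ new: p80(n), mammal(n), stale(n).
[3] r5 [mammal(n) & stale(n) -> cold(n)]. ⇒ new: cold(n).
cold(n) first appears in round 3.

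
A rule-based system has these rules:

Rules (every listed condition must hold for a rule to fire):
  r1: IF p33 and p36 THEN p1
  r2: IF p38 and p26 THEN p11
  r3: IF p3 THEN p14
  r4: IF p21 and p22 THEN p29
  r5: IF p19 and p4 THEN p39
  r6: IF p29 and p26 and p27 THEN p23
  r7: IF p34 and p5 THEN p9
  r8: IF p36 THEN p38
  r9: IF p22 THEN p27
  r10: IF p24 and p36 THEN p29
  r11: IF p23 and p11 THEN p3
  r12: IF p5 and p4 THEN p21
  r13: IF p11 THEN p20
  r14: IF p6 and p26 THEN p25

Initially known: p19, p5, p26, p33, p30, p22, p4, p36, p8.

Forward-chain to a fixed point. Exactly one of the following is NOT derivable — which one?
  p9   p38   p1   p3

Round 1 fires r1, r5, r8, r9, r12, giving p1, p39, p38, p27, p21.
Round 2 fires r2, r4, giving p11, p29.
Round 3 fires r6, r13, giving p23, p20.
Round 4 fires r11, giving p3.
Round 5 fires r3, giving p14.
Derived: p3 (round 4), p38 (round 1), p1 (round 1). p9 never appears in any round.

p9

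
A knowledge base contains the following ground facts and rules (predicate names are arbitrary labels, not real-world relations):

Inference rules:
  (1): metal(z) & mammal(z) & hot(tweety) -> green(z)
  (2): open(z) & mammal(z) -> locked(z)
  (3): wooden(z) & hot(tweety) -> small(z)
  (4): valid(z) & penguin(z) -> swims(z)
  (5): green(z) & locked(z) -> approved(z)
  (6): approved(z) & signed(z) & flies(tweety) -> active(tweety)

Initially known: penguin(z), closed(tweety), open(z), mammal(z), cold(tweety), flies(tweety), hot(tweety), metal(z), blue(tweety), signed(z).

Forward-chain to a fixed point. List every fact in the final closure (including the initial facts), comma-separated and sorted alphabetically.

active(tweety), approved(z), blue(tweety), closed(tweety), cold(tweety), flies(tweety), green(z), hot(tweety), locked(z), mammal(z), metal(z), open(z), penguin(z), signed(z)

Round 1 fires (1), (2), giving green(z), locked(z).
Round 2 fires (5), giving approved(z).
Round 3 fires (6), giving active(tweety).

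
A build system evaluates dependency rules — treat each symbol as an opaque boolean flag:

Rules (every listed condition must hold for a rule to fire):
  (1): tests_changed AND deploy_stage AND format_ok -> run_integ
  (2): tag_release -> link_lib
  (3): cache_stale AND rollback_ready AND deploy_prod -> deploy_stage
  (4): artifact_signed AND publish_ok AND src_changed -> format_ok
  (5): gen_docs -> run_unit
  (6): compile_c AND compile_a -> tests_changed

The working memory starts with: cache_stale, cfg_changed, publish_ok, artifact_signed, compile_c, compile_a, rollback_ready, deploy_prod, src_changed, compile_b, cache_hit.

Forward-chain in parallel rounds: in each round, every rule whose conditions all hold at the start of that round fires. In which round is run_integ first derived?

2

Round 1 — (3), (4), (6), derive deploy_stage, format_ok, tests_changed.
Round 2 — (1), derive run_integ.
run_integ first appears in round 2.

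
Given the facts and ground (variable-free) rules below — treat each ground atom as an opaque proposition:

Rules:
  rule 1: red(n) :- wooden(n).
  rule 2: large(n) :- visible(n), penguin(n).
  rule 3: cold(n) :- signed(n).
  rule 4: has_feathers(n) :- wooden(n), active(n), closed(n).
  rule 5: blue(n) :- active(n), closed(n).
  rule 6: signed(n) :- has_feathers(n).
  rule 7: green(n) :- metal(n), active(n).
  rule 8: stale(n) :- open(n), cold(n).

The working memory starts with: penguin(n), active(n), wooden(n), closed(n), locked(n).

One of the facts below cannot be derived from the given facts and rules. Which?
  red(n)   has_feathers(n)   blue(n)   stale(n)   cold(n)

stale(n)

Round 1 fires rule 1, rule 4, rule 5, giving red(n), has_feathers(n), blue(n).
Round 2 fires rule 6, giving signed(n).
Round 3 fires rule 3, giving cold(n).
Derived: blue(n) (round 1), cold(n) (round 3), red(n) (round 1), has_feathers(n) (round 1). stale(n) never appears in any round.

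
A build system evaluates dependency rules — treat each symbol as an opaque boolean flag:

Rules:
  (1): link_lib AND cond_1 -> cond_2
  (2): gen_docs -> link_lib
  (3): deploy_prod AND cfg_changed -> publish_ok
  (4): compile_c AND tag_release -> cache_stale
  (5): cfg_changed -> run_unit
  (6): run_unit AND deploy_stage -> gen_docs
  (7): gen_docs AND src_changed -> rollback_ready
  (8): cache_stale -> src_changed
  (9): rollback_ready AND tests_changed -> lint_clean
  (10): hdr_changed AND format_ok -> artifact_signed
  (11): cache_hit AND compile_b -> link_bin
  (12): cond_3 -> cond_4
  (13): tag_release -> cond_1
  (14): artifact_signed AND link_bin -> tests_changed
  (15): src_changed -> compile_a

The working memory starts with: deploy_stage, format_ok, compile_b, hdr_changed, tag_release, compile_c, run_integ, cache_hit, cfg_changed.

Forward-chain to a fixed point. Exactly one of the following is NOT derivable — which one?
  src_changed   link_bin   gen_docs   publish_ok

publish_ok

[1] (4) [compile_c AND tag_release -> cache_stale]; (5) [cfg_changed -> run_unit]; (10) [hdr_changed AND format_ok -> artifact_signed]; (11) [cache_hit AND compile_b -> link_bin]; (13) [tag_release -> cond_1]. ⇒ new: cache_stale, run_unit, artifact_signed, link_bin, cond_1.
[2] (6) [run_unit AND deploy_stage -> gen_docs]; (8) [cache_stale -> src_changed]; (14) [artifact_signed AND link_bin -> tests_changed]. ⇒ new: gen_docs, src_changed, tests_changed.
[3] (2) [gen_docs -> link_lib]; (7) [gen_docs AND src_changed -> rollback_ready]; (15) [src_changed -> compile_a]. ⇒ new: link_lib, rollback_ready, compile_a.
[4] (1) [link_lib AND cond_1 -> cond_2]; (9) [rollback_ready AND tests_changed -> lint_clean]. ⇒ new: cond_2, lint_clean.
Derived: gen_docs (round 2), src_changed (round 2), link_bin (round 1). publish_ok never appears in any round.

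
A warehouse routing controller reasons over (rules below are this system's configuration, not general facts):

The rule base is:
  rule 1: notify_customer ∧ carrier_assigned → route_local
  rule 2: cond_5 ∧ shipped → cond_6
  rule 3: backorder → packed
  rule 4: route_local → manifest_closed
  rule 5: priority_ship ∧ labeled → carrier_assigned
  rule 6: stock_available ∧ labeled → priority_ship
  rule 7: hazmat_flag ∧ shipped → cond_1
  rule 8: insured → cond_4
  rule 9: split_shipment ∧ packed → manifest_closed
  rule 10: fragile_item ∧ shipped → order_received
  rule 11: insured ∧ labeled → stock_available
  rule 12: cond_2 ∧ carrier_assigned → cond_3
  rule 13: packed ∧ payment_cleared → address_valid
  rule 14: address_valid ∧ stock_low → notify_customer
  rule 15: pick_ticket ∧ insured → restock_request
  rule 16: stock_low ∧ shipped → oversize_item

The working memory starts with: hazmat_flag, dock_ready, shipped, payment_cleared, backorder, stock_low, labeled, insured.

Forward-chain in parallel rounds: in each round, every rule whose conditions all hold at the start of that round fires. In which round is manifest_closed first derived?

5

Round 1 — rule 3, rule 7, rule 8, rule 11, rule 16, derive packed, cond_1, cond_4, stock_available, oversize_item.
Round 2 — rule 6, rule 13, derive priority_ship, address_valid.
Round 3 — rule 5, rule 14, derive carrier_assigned, notify_customer.
Round 4 — rule 1, derive route_local.
Round 5 — rule 4, derive manifest_closed.
manifest_closed first appears in round 5.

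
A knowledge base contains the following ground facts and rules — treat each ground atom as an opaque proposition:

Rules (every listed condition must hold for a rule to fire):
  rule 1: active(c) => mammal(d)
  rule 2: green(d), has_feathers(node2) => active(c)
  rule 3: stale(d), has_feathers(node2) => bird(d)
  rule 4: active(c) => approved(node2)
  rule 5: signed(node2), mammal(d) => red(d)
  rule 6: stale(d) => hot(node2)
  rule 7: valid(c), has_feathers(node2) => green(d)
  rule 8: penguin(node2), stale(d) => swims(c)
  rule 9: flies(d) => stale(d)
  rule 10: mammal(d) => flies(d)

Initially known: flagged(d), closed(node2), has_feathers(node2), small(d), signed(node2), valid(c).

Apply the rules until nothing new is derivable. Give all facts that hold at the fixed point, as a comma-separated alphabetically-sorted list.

active(c), approved(node2), bird(d), closed(node2), flagged(d), flies(d), green(d), has_feathers(node2), hot(node2), mammal(d), red(d), signed(node2), small(d), stale(d), valid(c)

[1] rule 7 [valid(c), has_feathers(node2) => green(d)]. ⇒ new: green(d).
[2] rule 2 [green(d), has_feathers(node2) => active(c)]. ⇒ new: active(c).
[3] rule 1 [active(c) => mammal(d)]; rule 4 [active(c) => approved(node2)]. ⇒ new: mammal(d), approved(node2).
[4] rule 5 [signed(node2), mammal(d) => red(d)]; rule 10 [mammal(d) => flies(d)]. ⇒ new: red(d), flies(d).
[5] rule 9 [flies(d) => stale(d)]. ⇒ new: stale(d).
[6] rule 3 [stale(d), has_feathers(node2) => bird(d)]; rule 6 [stale(d) => hot(node2)]. ⇒ new: bird(d), hot(node2).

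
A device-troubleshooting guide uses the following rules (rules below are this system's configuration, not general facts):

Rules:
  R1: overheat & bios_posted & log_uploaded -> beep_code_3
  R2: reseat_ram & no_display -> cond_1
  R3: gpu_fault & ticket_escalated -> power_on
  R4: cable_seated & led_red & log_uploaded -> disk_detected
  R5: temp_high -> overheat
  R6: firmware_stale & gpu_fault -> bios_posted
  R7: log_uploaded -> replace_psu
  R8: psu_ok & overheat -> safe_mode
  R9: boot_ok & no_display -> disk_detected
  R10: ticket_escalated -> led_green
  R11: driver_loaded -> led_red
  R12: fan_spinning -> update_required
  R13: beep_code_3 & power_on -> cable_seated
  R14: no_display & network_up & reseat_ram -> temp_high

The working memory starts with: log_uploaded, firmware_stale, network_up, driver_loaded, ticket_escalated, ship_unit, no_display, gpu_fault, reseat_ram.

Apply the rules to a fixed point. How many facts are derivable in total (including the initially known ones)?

20

Round 1: R2 [reseat_ram & no_display -> cond_1]; R3 [gpu_fault & ticket_escalated -> power_on]; R6 [firmware_stale & gpu_fault -> bios_posted]; R7 [log_uploaded -> replace_psu]; R10 [ticket_escalated -> led_green]; R11 [driver_loaded -> led_red]; R14 [no_display & network_up & reseat_ram -> temp_high]. New: cond_1, power_on, bios_posted, replace_psu, led_green, led_red, temp_high.
Round 2: R5 [temp_high -> overheat]. New: overheat.
Round 3: R1 [overheat & bios_posted & log_uploaded -> beep_code_3]. New: beep_code_3.
Round 4: R13 [beep_code_3 & power_on -> cable_seated]. New: cable_seated.
Round 5: R4 [cable_seated & led_red & log_uploaded -> disk_detected]. New: disk_detected.
Closure: {beep_code_3, bios_posted, cable_seated, cond_1, disk_detected, driver_loaded, firmware_stale, gpu_fault, led_green, led_red, log_uploaded, network_up, no_display, overheat, power_on, replace_psu, reseat_ram, ship_unit, temp_high, ticket_escalated} — 20 facts.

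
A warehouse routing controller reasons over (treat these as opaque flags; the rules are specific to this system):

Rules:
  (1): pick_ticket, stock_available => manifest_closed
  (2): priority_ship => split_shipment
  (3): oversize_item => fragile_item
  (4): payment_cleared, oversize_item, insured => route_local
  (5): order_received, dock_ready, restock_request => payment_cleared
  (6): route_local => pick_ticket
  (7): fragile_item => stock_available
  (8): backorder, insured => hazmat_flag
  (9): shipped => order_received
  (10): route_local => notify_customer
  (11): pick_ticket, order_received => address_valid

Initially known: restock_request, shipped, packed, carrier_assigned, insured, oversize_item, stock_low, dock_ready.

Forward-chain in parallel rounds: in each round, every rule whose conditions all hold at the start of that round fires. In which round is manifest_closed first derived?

Round 1: (3) [oversize_item => fragile_item]; (9) [shipped => order_received]. New: fragile_item, order_received.
Round 2: (5) [order_received, dock_ready, restock_request => payment_cleared]; (7) [fragile_item => stock_available]. New: payment_cleared, stock_available.
Round 3: (4) [payment_cleared, oversize_item, insured => route_local]. New: route_local.
Round 4: (6) [route_local => pick_ticket]; (10) [route_local => notify_customer]. New: pick_ticket, notify_customer.
Round 5: (1) [pick_ticket, stock_available => manifest_closed]; (11) [pick_ticket, order_received => address_valid]. New: manifest_closed, address_valid.
manifest_closed first appears in round 5.

5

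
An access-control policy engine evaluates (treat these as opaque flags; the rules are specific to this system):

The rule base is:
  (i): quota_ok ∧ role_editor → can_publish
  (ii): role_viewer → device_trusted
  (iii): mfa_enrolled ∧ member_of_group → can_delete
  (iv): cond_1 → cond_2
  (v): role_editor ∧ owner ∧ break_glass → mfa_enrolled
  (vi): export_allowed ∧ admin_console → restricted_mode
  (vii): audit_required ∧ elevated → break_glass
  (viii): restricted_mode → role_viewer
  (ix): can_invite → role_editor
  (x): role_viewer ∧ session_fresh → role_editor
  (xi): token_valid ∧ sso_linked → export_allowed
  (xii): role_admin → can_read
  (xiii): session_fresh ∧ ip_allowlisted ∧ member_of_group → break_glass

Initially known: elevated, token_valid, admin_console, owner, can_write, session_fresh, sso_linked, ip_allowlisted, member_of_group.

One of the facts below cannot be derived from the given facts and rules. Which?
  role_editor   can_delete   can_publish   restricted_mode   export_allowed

can_publish

Round 1 — (xi), (xiii), derive export_allowed, break_glass.
Round 2 — (vi), derive restricted_mode.
Round 3 — (viii), derive role_viewer.
Round 4 — (ii), (x), derive device_trusted, role_editor.
Round 5 — (v), derive mfa_enrolled.
Round 6 — (iii), derive can_delete.
Derived: role_editor (round 4), can_delete (round 6), restricted_mode (round 2), export_allowed (round 1). can_publish never appears in any round.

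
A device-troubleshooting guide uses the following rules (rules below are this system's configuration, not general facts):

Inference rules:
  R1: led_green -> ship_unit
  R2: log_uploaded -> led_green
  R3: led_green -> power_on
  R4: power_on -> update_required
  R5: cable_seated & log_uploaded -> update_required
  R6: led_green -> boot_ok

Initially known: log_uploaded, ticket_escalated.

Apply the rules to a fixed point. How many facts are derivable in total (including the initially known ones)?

7

Round 1 fires R2, giving led_green.
Round 2 fires R1, R3, R6, giving ship_unit, power_on, boot_ok.
Round 3 fires R4, giving update_required.
Closure: {boot_ok, led_green, log_uploaded, power_on, ship_unit, ticket_escalated, update_required} — 7 facts.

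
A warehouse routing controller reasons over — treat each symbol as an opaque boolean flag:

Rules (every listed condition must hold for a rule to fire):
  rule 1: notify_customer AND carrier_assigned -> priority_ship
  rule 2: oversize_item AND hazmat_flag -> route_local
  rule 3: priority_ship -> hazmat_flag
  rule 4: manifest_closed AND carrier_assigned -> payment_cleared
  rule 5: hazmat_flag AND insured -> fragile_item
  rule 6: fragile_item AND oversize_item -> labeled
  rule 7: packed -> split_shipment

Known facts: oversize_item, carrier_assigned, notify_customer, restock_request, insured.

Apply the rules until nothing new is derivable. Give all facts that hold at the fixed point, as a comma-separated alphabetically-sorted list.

Round 1 — rule 1, derive priority_ship.
Round 2 — rule 3, derive hazmat_flag.
Round 3 — rule 2, rule 5, derive route_local, fragile_item.
Round 4 — rule 6, derive labeled.

carrier_assigned, fragile_item, hazmat_flag, insured, labeled, notify_customer, oversize_item, priority_ship, restock_request, route_local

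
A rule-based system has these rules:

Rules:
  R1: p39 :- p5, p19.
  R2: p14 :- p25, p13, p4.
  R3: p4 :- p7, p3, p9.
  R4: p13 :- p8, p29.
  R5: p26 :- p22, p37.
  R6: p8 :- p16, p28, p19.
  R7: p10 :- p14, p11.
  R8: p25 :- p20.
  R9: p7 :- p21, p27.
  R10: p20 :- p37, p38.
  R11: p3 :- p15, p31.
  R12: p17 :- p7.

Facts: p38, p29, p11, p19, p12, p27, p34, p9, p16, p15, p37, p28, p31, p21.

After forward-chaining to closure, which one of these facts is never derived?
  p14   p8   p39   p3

p39

Round 1: R6 [p8 :- p16, p28, p19.]; R9 [p7 :- p21, p27.]; R10 [p20 :- p37, p38.]; R11 [p3 :- p15, p31.]. New: p8, p7, p20, p3.
Round 2: R3 [p4 :- p7, p3, p9.]; R4 [p13 :- p8, p29.]; R8 [p25 :- p20.]; R12 [p17 :- p7.]. New: p4, p13, p25, p17.
Round 3: R2 [p14 :- p25, p13, p4.]. New: p14.
Round 4: R7 [p10 :- p14, p11.]. New: p10.
Derived: p3 (round 1), p8 (round 1), p14 (round 3). p39 never appears in any round.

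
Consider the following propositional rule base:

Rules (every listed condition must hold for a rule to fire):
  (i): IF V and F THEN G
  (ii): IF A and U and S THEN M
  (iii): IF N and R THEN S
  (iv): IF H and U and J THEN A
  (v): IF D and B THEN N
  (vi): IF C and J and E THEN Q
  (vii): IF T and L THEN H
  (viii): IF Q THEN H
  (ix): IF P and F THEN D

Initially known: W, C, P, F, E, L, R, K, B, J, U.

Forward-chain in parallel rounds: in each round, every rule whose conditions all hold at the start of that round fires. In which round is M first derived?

4

[1] (vi) [IF C and J and E THEN Q]; (ix) [IF P and F THEN D]. ⇒ new: Q, D.
[2] (v) [IF D and B THEN N]; (viii) [IF Q THEN H]. ⇒ new: N, H.
[3] (iii) [IF N and R THEN S]; (iv) [IF H and U and J THEN A]. ⇒ new: S, A.
[4] (ii) [IF A and U and S THEN M]. ⇒ new: M.
M first appears in round 4.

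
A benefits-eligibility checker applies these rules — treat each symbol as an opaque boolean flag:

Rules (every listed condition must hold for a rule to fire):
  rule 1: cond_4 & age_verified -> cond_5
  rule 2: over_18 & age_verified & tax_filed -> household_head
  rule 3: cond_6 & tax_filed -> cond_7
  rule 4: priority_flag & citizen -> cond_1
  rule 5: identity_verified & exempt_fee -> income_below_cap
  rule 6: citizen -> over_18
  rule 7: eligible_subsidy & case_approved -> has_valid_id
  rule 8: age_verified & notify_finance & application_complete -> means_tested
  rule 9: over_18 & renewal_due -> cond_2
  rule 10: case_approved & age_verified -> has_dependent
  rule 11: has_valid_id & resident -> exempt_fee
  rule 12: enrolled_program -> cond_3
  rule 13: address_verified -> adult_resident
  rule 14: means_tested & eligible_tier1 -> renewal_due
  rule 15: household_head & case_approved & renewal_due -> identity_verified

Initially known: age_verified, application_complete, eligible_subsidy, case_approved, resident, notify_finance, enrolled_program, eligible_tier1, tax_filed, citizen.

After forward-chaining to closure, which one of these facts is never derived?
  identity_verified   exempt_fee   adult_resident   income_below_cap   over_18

[1] rule 6 [citizen -> over_18]; rule 7 [eligible_subsidy & case_approved -> has_valid_id]; rule 8 [age_verified & notify_finance & application_complete -> means_tested]; rule 10 [case_approved & age_verified -> has_dependent]; rule 12 [enrolled_program -> cond_3]. ⇒ new: over_18, has_valid_id, means_tested, has_dependent, cond_3.
[2] rule 2 [over_18 & age_verified & tax_filed -> household_head]; rule 11 [has_valid_id & resident -> exempt_fee]; rule 14 [means_tested & eligible_tier1 -> renewal_due]. ⇒ new: household_head, exempt_fee, renewal_due.
[3] rule 9 [over_18 & renewal_due -> cond_2]; rule 15 [household_head & case_approved & renewal_due -> identity_verified]. ⇒ new: cond_2, identity_verified.
[4] rule 5 [identity_verified & exempt_fee -> income_below_cap]. ⇒ new: income_below_cap.
Derived: identity_verified (round 3), exempt_fee (round 2), income_below_cap (round 4), over_18 (round 1). adult_resident never appears in any round.

adult_resident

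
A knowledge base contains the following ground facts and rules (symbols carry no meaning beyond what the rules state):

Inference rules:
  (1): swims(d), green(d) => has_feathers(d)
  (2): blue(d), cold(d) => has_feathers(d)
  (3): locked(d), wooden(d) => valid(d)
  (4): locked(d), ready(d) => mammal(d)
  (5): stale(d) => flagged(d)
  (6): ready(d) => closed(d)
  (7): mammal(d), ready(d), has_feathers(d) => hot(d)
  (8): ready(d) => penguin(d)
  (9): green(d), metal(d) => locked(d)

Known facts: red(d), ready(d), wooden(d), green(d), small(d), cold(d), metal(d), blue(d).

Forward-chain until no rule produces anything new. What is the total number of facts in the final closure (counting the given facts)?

15

Round 1 fires (2), (6), (8), (9), giving has_feathers(d), closed(d), penguin(d), locked(d).
Round 2 fires (3), (4), giving valid(d), mammal(d).
Round 3 fires (7), giving hot(d).
Closure: {blue(d), closed(d), cold(d), green(d), has_feathers(d), hot(d), locked(d), mammal(d), metal(d), penguin(d), ready(d), red(d), small(d), valid(d), wooden(d)} — 15 facts.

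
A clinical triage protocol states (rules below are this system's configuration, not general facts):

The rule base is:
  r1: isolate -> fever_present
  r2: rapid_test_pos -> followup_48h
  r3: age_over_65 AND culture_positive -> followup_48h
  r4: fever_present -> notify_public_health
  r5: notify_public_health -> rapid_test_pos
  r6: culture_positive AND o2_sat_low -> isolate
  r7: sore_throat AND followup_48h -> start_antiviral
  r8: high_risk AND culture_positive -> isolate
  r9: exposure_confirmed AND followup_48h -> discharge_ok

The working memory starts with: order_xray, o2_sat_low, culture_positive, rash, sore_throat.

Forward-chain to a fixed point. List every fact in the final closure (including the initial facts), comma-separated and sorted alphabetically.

Round 1: r6 [culture_positive AND o2_sat_low -> isolate]. New: isolate.
Round 2: r1 [isolate -> fever_present]. New: fever_present.
Round 3: r4 [fever_present -> notify_public_health]. New: notify_public_health.
Round 4: r5 [notify_public_health -> rapid_test_pos]. New: rapid_test_pos.
Round 5: r2 [rapid_test_pos -> followup_48h]. New: followup_48h.
Round 6: r7 [sore_throat AND followup_48h -> start_antiviral]. New: start_antiviral.

culture_positive, fever_present, followup_48h, isolate, notify_public_health, o2_sat_low, order_xray, rapid_test_pos, rash, sore_throat, start_antiviral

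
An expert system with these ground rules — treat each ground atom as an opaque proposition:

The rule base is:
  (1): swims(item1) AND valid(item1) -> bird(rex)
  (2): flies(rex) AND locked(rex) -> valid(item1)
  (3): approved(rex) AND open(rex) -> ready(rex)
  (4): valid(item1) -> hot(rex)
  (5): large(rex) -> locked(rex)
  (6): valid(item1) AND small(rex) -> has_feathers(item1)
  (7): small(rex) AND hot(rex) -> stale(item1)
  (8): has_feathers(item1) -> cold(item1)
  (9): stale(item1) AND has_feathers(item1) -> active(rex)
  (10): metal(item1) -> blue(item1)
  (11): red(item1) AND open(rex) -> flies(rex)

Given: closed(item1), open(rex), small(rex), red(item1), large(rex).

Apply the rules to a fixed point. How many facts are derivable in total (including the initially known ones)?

13

Round 1: (5) [large(rex) -> locked(rex)]; (11) [red(item1) AND open(rex) -> flies(rex)]. Adds locked(rex), flies(rex).
Round 2: (2) [flies(rex) AND locked(rex) -> valid(item1)]. Adds valid(item1).
Round 3: (4) [valid(item1) -> hot(rex)]; (6) [valid(item1) AND small(rex) -> has_feathers(item1)]. Adds hot(rex), has_feathers(item1).
Round 4: (7) [small(rex) AND hot(rex) -> stale(item1)]; (8) [has_feathers(item1) -> cold(item1)]. Adds stale(item1), cold(item1).
Round 5: (9) [stale(item1) AND has_feathers(item1) -> active(rex)]. Adds active(rex).
Closure: {active(rex), closed(item1), cold(item1), flies(rex), has_feathers(item1), hot(rex), large(rex), locked(rex), open(rex), red(item1), small(rex), stale(item1), valid(item1)} — 13 facts.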